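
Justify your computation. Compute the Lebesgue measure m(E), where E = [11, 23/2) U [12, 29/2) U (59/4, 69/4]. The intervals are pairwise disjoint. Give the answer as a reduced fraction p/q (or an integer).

For pairwise disjoint intervals, m(union_i I_i) = sum_i m(I_i),
and m is invariant under swapping open/closed endpoints (single points have measure 0).
So m(E) = sum_i (b_i - a_i).
  I_1 has length 23/2 - 11 = 1/2.
  I_2 has length 29/2 - 12 = 5/2.
  I_3 has length 69/4 - 59/4 = 5/2.
Summing:
  m(E) = 1/2 + 5/2 + 5/2 = 11/2.

11/2


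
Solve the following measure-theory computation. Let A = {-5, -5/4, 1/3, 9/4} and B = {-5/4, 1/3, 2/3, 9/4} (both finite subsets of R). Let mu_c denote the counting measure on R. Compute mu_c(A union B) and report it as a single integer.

Counting measure on a finite set equals cardinality. By inclusion-exclusion, |A union B| = |A| + |B| - |A cap B|.
|A| = 4, |B| = 4, |A cap B| = 3.
So mu_c(A union B) = 4 + 4 - 3 = 5.

5


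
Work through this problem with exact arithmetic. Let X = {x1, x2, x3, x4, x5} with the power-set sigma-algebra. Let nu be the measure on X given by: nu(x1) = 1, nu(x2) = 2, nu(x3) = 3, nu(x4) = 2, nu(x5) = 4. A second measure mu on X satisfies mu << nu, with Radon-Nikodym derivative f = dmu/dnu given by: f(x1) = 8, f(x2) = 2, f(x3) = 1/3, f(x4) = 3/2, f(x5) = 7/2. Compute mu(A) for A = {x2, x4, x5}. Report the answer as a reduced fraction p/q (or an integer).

By the defining property of the Radon-Nikodym derivative, for every measurable set A,
  mu(A) = integral_A f dnu.
Since nu is a discrete measure concentrated on the atoms of X, the integral over A reduces to the sum
  mu(A) = sum_{x in A} f(x) * nu({x}).
Computing each term:
  x2: f(x2) * nu(x2) = 2 * 2 = 4.
  x4: f(x4) * nu(x4) = 3/2 * 2 = 3.
  x5: f(x5) * nu(x5) = 7/2 * 4 = 14.
Summing: mu(A) = 4 + 3 + 14 = 21.

21


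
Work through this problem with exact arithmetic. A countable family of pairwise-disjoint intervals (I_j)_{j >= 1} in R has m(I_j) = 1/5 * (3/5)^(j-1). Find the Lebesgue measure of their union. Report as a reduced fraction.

By countable additivity of the Lebesgue measure on pairwise disjoint measurable sets,
  m(union_{j >= 1} I_j) = sum_{j >= 1} m(I_j) = sum_{j >= 1} a * r^(j-1),
  with a = 1/5 and r = 3/5.
Since 0 < r = 3/5 < 1, the geometric series converges:
  sum_{j >= 1} a * r^(j-1) = a / (1 - r).
  = 1/5 / (1 - 3/5)
  = 1/5 / (2/5)
  = 1/2.

1/2


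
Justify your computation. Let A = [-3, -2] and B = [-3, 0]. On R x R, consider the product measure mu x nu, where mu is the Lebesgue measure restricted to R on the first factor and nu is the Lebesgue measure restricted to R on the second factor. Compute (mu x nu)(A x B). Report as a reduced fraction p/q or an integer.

For a measurable rectangle A x B, the product measure satisfies
  (mu x nu)(A x B) = mu(A) * nu(B).
  mu(A) = 1.
  nu(B) = 3.
  (mu x nu)(A x B) = 1 * 3 = 3.

3


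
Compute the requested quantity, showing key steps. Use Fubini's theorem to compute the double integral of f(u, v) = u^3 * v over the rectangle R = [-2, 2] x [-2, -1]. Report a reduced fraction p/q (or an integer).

f(u, v) is a tensor product of a function of u and a function of v, and both factors are bounded continuous (hence Lebesgue integrable) on the rectangle, so Fubini's theorem applies:
  integral_R f d(m x m) = (integral_a1^b1 u^3 du) * (integral_a2^b2 v dv).
Inner integral in u: integral_{-2}^{2} u^3 du = (2^4 - (-2)^4)/4
  = 0.
Inner integral in v: integral_{-2}^{-1} v dv = ((-1)^2 - (-2)^2)/2
  = -3/2.
Product: (0) * (-3/2) = 0.

0


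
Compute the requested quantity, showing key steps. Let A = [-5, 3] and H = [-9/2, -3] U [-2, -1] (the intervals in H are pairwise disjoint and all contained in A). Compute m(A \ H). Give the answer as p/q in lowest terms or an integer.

The ambient interval has length m(A) = 3 - (-5) = 8.
Since the holes are disjoint and sit inside A, by finite additivity
  m(H) = sum_i (b_i - a_i), and m(A \ H) = m(A) - m(H).
Computing the hole measures:
  m(H_1) = -3 - (-9/2) = 3/2.
  m(H_2) = -1 - (-2) = 1.
Summed: m(H) = 3/2 + 1 = 5/2.
So m(A \ H) = 8 - 5/2 = 11/2.

11/2


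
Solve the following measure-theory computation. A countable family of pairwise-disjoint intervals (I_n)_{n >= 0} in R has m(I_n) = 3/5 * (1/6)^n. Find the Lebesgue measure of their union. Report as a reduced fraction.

By countable additivity of the Lebesgue measure on pairwise disjoint measurable sets,
  m(union_{n >= 0} I_n) = sum_{n >= 0} m(I_n) = sum_{n >= 0} a * r^n,
  with a = 3/5 and r = 1/6.
Since 0 < r = 1/6 < 1, the geometric series converges:
  sum_{n >= 0} a * r^n = a / (1 - r).
  = 3/5 / (1 - 1/6)
  = 3/5 / (5/6)
  = 18/25.

18/25


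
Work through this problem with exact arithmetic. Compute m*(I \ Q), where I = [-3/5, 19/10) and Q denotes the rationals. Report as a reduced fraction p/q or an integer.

The interval I = [-3/5, 19/10) has m(I) = 19/10 - (-3/5) = 5/2 (endpoints are measure-zero, so open/closed/half-open agree). Write I = (I cap Q) u (I \ Q). The rationals in I are countable, so m*(I cap Q) = 0 (cover each rational by intervals whose total length is arbitrarily small). By countable subadditivity m*(I) <= m*(I cap Q) + m*(I \ Q), hence m*(I \ Q) >= m(I) = 5/2. The reverse inequality m*(I \ Q) <= m*(I) = 5/2 is trivial since (I \ Q) is a subset of I. Therefore m*(I \ Q) = 5/2.

5/2


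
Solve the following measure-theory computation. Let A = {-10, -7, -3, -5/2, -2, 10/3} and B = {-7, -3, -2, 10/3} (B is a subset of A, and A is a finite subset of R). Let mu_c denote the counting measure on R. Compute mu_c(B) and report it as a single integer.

Counting measure assigns mu_c(E) = |E| (number of elements) when E is finite.
B has 4 element(s), so mu_c(B) = 4.

4


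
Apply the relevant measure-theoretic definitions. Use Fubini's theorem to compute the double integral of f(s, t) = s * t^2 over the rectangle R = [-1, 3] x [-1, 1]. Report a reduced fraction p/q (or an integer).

f(s, t) is a tensor product of a function of s and a function of t, and both factors are bounded continuous (hence Lebesgue integrable) on the rectangle, so Fubini's theorem applies:
  integral_R f d(m x m) = (integral_a1^b1 s ds) * (integral_a2^b2 t^2 dt).
Inner integral in s: integral_{-1}^{3} s ds = (3^2 - (-1)^2)/2
  = 4.
Inner integral in t: integral_{-1}^{1} t^2 dt = (1^3 - (-1)^3)/3
  = 2/3.
Product: (4) * (2/3) = 8/3.

8/3


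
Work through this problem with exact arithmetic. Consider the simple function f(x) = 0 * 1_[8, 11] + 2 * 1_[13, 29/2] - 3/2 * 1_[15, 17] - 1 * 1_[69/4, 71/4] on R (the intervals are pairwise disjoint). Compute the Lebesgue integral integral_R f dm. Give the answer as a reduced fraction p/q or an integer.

For a simple function f = sum_i c_i * 1_{A_i} with disjoint A_i,
  integral f dm = sum_i c_i * m(A_i).
Lengths of the A_i:
  m(A_1) = 11 - 8 = 3.
  m(A_2) = 29/2 - 13 = 3/2.
  m(A_3) = 17 - 15 = 2.
  m(A_4) = 71/4 - 69/4 = 1/2.
Contributions c_i * m(A_i):
  (0) * (3) = 0.
  (2) * (3/2) = 3.
  (-3/2) * (2) = -3.
  (-1) * (1/2) = -1/2.
Total: 0 + 3 - 3 - 1/2 = -1/2.

-1/2


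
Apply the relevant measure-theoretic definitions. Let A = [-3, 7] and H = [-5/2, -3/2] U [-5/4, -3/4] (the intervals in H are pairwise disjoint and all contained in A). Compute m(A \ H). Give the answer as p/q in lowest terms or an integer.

The ambient interval has length m(A) = 7 - (-3) = 10.
Since the holes are disjoint and sit inside A, by finite additivity
  m(H) = sum_i (b_i - a_i), and m(A \ H) = m(A) - m(H).
Computing the hole measures:
  m(H_1) = -3/2 - (-5/2) = 1.
  m(H_2) = -3/4 - (-5/4) = 1/2.
Summed: m(H) = 1 + 1/2 = 3/2.
So m(A \ H) = 10 - 3/2 = 17/2.

17/2


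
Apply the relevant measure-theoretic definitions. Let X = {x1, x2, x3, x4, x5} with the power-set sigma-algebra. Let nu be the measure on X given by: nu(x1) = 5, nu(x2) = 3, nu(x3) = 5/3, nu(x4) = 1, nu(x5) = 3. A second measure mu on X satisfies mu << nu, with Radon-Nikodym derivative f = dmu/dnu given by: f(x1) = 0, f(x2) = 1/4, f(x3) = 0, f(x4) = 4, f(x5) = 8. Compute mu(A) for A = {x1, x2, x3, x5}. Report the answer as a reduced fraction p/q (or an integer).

By the defining property of the Radon-Nikodym derivative, for every measurable set A,
  mu(A) = integral_A f dnu.
Since nu is a discrete measure concentrated on the atoms of X, the integral over A reduces to the sum
  mu(A) = sum_{x in A} f(x) * nu({x}).
Computing each term:
  x1: f(x1) * nu(x1) = 0 * 5 = 0.
  x2: f(x2) * nu(x2) = 1/4 * 3 = 3/4.
  x3: f(x3) * nu(x3) = 0 * 5/3 = 0.
  x5: f(x5) * nu(x5) = 8 * 3 = 24.
Summing: mu(A) = 0 + 3/4 + 0 + 24 = 99/4.

99/4


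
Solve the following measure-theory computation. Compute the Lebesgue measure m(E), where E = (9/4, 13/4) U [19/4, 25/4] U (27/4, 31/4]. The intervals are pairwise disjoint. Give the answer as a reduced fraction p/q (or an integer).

For pairwise disjoint intervals, m(union_i I_i) = sum_i m(I_i),
and m is invariant under swapping open/closed endpoints (single points have measure 0).
So m(E) = sum_i (b_i - a_i).
  I_1 has length 13/4 - 9/4 = 1.
  I_2 has length 25/4 - 19/4 = 3/2.
  I_3 has length 31/4 - 27/4 = 1.
Summing:
  m(E) = 1 + 3/2 + 1 = 7/2.

7/2


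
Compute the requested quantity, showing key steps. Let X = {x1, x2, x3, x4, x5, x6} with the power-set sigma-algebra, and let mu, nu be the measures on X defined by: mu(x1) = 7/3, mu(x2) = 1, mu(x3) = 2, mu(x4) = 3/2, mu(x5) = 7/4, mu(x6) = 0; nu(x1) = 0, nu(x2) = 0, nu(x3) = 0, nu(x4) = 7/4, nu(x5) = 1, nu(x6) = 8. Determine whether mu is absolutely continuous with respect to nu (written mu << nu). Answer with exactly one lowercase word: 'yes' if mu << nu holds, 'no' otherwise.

mu << nu means: every nu-null measurable set is also mu-null; equivalently, for every atom x, if nu({x}) = 0 then mu({x}) = 0.
Checking each atom:
  x1: nu = 0, mu = 7/3 > 0 -> violates mu << nu.
  x2: nu = 0, mu = 1 > 0 -> violates mu << nu.
  x3: nu = 0, mu = 2 > 0 -> violates mu << nu.
  x4: nu = 7/4 > 0 -> no constraint.
  x5: nu = 1 > 0 -> no constraint.
  x6: nu = 8 > 0 -> no constraint.
The atom(s) x1, x2, x3 violate the condition (nu = 0 but mu > 0). Therefore mu is NOT absolutely continuous w.r.t. nu.

no


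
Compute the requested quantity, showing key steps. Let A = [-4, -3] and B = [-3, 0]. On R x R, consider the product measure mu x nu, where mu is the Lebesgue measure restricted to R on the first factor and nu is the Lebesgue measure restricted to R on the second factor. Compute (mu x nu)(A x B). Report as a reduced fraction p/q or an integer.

For a measurable rectangle A x B, the product measure satisfies
  (mu x nu)(A x B) = mu(A) * nu(B).
  mu(A) = 1.
  nu(B) = 3.
  (mu x nu)(A x B) = 1 * 3 = 3.

3


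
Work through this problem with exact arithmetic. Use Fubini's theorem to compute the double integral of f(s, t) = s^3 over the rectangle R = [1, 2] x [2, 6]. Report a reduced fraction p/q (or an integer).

f(s, t) is a tensor product of a function of s and a function of t, and both factors are bounded continuous (hence Lebesgue integrable) on the rectangle, so Fubini's theorem applies:
  integral_R f d(m x m) = (integral_a1^b1 s^3 ds) * (integral_a2^b2 1 dt).
Inner integral in s: integral_{1}^{2} s^3 ds = (2^4 - 1^4)/4
  = 15/4.
Inner integral in t: integral_{2}^{6} 1 dt = (6^1 - 2^1)/1
  = 4.
Product: (15/4) * (4) = 15.

15


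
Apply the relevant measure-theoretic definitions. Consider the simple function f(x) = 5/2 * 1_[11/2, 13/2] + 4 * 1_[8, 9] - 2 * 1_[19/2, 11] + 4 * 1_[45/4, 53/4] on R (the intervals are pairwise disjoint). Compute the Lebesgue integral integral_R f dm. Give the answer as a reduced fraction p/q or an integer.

For a simple function f = sum_i c_i * 1_{A_i} with disjoint A_i,
  integral f dm = sum_i c_i * m(A_i).
Lengths of the A_i:
  m(A_1) = 13/2 - 11/2 = 1.
  m(A_2) = 9 - 8 = 1.
  m(A_3) = 11 - 19/2 = 3/2.
  m(A_4) = 53/4 - 45/4 = 2.
Contributions c_i * m(A_i):
  (5/2) * (1) = 5/2.
  (4) * (1) = 4.
  (-2) * (3/2) = -3.
  (4) * (2) = 8.
Total: 5/2 + 4 - 3 + 8 = 23/2.

23/2


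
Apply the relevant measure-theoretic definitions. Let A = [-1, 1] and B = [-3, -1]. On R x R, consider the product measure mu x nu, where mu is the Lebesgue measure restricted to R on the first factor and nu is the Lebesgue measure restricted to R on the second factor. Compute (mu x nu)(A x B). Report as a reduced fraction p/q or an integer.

For a measurable rectangle A x B, the product measure satisfies
  (mu x nu)(A x B) = mu(A) * nu(B).
  mu(A) = 2.
  nu(B) = 2.
  (mu x nu)(A x B) = 2 * 2 = 4.

4


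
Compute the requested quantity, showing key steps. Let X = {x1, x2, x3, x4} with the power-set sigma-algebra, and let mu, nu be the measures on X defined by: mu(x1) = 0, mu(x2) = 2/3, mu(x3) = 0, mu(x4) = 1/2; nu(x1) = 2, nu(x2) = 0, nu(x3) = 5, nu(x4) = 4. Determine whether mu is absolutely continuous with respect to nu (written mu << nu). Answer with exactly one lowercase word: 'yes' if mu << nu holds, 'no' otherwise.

mu << nu means: every nu-null measurable set is also mu-null; equivalently, for every atom x, if nu({x}) = 0 then mu({x}) = 0.
Checking each atom:
  x1: nu = 2 > 0 -> no constraint.
  x2: nu = 0, mu = 2/3 > 0 -> violates mu << nu.
  x3: nu = 5 > 0 -> no constraint.
  x4: nu = 4 > 0 -> no constraint.
The atom(s) x2 violate the condition (nu = 0 but mu > 0). Therefore mu is NOT absolutely continuous w.r.t. nu.

no


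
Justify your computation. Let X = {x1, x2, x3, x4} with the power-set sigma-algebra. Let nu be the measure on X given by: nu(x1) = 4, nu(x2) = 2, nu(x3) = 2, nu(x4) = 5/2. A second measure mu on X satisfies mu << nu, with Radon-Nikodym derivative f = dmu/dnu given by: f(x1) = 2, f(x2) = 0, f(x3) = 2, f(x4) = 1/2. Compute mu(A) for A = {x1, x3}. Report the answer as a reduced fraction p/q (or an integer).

By the defining property of the Radon-Nikodym derivative, for every measurable set A,
  mu(A) = integral_A f dnu.
Since nu is a discrete measure concentrated on the atoms of X, the integral over A reduces to the sum
  mu(A) = sum_{x in A} f(x) * nu({x}).
Computing each term:
  x1: f(x1) * nu(x1) = 2 * 4 = 8.
  x3: f(x3) * nu(x3) = 2 * 2 = 4.
Summing: mu(A) = 8 + 4 = 12.

12


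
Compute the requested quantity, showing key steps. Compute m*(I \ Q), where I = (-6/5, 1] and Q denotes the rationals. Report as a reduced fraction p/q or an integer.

The interval I = (-6/5, 1] has m(I) = 1 - (-6/5) = 11/5 (endpoints are measure-zero, so open/closed/half-open agree). Write I = (I cap Q) u (I \ Q). The rationals in I are countable, so m*(I cap Q) = 0 (cover each rational by intervals whose total length is arbitrarily small). By countable subadditivity m*(I) <= m*(I cap Q) + m*(I \ Q), hence m*(I \ Q) >= m(I) = 11/5. The reverse inequality m*(I \ Q) <= m*(I) = 11/5 is trivial since (I \ Q) is a subset of I. Therefore m*(I \ Q) = 11/5.

11/5


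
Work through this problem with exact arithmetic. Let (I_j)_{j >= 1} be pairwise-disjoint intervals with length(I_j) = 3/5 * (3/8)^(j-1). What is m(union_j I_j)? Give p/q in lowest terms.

By countable additivity of the Lebesgue measure on pairwise disjoint measurable sets,
  m(union_{j >= 1} I_j) = sum_{j >= 1} m(I_j) = sum_{j >= 1} a * r^(j-1),
  with a = 3/5 and r = 3/8.
Since 0 < r = 3/8 < 1, the geometric series converges:
  sum_{j >= 1} a * r^(j-1) = a / (1 - r).
  = 3/5 / (1 - 3/8)
  = 3/5 / (5/8)
  = 24/25.

24/25


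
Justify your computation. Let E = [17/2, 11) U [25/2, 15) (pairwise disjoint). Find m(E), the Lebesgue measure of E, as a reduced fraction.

For pairwise disjoint intervals, m(union_i I_i) = sum_i m(I_i),
and m is invariant under swapping open/closed endpoints (single points have measure 0).
So m(E) = sum_i (b_i - a_i).
  I_1 has length 11 - 17/2 = 5/2.
  I_2 has length 15 - 25/2 = 5/2.
Summing:
  m(E) = 5/2 + 5/2 = 5.

5


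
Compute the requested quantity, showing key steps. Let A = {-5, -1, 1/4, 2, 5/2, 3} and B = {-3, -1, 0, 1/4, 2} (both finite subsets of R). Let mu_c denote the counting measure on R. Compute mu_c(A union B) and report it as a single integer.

Counting measure on a finite set equals cardinality. By inclusion-exclusion, |A union B| = |A| + |B| - |A cap B|.
|A| = 6, |B| = 5, |A cap B| = 3.
So mu_c(A union B) = 6 + 5 - 3 = 8.

8


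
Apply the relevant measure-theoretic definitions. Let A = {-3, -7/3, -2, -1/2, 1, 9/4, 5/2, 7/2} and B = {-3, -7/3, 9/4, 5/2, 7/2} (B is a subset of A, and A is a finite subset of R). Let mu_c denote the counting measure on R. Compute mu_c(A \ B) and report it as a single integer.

Counting measure assigns mu_c(E) = |E| (number of elements) when E is finite. For B subset A, A \ B is the set of elements of A not in B, so |A \ B| = |A| - |B|.
|A| = 8, |B| = 5, so mu_c(A \ B) = 8 - 5 = 3.

3


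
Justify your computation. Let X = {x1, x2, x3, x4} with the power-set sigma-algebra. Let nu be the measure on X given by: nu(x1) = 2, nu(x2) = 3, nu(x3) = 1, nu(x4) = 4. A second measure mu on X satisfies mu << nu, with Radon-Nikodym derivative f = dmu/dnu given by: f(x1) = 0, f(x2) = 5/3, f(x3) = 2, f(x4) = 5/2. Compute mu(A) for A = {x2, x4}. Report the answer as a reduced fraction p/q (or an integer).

By the defining property of the Radon-Nikodym derivative, for every measurable set A,
  mu(A) = integral_A f dnu.
Since nu is a discrete measure concentrated on the atoms of X, the integral over A reduces to the sum
  mu(A) = sum_{x in A} f(x) * nu({x}).
Computing each term:
  x2: f(x2) * nu(x2) = 5/3 * 3 = 5.
  x4: f(x4) * nu(x4) = 5/2 * 4 = 10.
Summing: mu(A) = 5 + 10 = 15.

15


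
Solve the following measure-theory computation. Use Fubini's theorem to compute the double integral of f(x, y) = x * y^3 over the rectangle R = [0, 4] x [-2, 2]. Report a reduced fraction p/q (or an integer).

f(x, y) is a tensor product of a function of x and a function of y, and both factors are bounded continuous (hence Lebesgue integrable) on the rectangle, so Fubini's theorem applies:
  integral_R f d(m x m) = (integral_a1^b1 x dx) * (integral_a2^b2 y^3 dy).
Inner integral in x: integral_{0}^{4} x dx = (4^2 - 0^2)/2
  = 8.
Inner integral in y: integral_{-2}^{2} y^3 dy = (2^4 - (-2)^4)/4
  = 0.
Product: (8) * (0) = 0.

0


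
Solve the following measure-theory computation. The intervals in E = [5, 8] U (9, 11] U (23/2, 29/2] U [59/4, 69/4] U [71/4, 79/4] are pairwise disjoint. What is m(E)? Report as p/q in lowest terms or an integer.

For pairwise disjoint intervals, m(union_i I_i) = sum_i m(I_i),
and m is invariant under swapping open/closed endpoints (single points have measure 0).
So m(E) = sum_i (b_i - a_i).
  I_1 has length 8 - 5 = 3.
  I_2 has length 11 - 9 = 2.
  I_3 has length 29/2 - 23/2 = 3.
  I_4 has length 69/4 - 59/4 = 5/2.
  I_5 has length 79/4 - 71/4 = 2.
Summing:
  m(E) = 3 + 2 + 3 + 5/2 + 2 = 25/2.

25/2


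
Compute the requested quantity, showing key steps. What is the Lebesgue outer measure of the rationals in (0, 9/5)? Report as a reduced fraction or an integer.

The set Q cap (0, 9/5) is countable (a subset of the countable set Q). Lebesgue outer measure of any countable set is 0: each singleton {q} has m*({q}) = 0, and by countable subadditivity m*(union_k {q_k}) <= sum_k m*({q_k}) = sum_k 0 = 0. The reverse inequality m*(E) >= 0 is automatic. So m*(Q cap (0, 9/5)) = 0.

0


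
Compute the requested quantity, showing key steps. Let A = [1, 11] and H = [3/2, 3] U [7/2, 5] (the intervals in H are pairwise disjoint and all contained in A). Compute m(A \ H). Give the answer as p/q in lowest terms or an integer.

The ambient interval has length m(A) = 11 - 1 = 10.
Since the holes are disjoint and sit inside A, by finite additivity
  m(H) = sum_i (b_i - a_i), and m(A \ H) = m(A) - m(H).
Computing the hole measures:
  m(H_1) = 3 - 3/2 = 3/2.
  m(H_2) = 5 - 7/2 = 3/2.
Summed: m(H) = 3/2 + 3/2 = 3.
So m(A \ H) = 10 - 3 = 7.

7


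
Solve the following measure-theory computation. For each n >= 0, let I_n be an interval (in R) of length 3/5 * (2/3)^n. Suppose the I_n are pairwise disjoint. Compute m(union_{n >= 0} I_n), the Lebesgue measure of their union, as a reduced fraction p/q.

By countable additivity of the Lebesgue measure on pairwise disjoint measurable sets,
  m(union_{n >= 0} I_n) = sum_{n >= 0} m(I_n) = sum_{n >= 0} a * r^n,
  with a = 3/5 and r = 2/3.
Since 0 < r = 2/3 < 1, the geometric series converges:
  sum_{n >= 0} a * r^n = a / (1 - r).
  = 3/5 / (1 - 2/3)
  = 3/5 / (1/3)
  = 9/5.

9/5


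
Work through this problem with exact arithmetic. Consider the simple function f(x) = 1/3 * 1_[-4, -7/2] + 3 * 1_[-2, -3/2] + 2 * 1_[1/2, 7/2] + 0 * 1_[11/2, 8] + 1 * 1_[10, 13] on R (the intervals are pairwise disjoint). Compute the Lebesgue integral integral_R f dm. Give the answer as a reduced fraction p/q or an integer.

For a simple function f = sum_i c_i * 1_{A_i} with disjoint A_i,
  integral f dm = sum_i c_i * m(A_i).
Lengths of the A_i:
  m(A_1) = -7/2 - (-4) = 1/2.
  m(A_2) = -3/2 - (-2) = 1/2.
  m(A_3) = 7/2 - 1/2 = 3.
  m(A_4) = 8 - 11/2 = 5/2.
  m(A_5) = 13 - 10 = 3.
Contributions c_i * m(A_i):
  (1/3) * (1/2) = 1/6.
  (3) * (1/2) = 3/2.
  (2) * (3) = 6.
  (0) * (5/2) = 0.
  (1) * (3) = 3.
Total: 1/6 + 3/2 + 6 + 0 + 3 = 32/3.

32/3


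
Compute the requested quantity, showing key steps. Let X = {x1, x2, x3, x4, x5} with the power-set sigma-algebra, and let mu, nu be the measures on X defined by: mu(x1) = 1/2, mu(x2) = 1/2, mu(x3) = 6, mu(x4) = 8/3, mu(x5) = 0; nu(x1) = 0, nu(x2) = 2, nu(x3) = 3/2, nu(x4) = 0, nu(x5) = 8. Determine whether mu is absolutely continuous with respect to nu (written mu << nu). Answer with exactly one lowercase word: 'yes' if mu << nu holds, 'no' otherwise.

mu << nu means: every nu-null measurable set is also mu-null; equivalently, for every atom x, if nu({x}) = 0 then mu({x}) = 0.
Checking each atom:
  x1: nu = 0, mu = 1/2 > 0 -> violates mu << nu.
  x2: nu = 2 > 0 -> no constraint.
  x3: nu = 3/2 > 0 -> no constraint.
  x4: nu = 0, mu = 8/3 > 0 -> violates mu << nu.
  x5: nu = 8 > 0 -> no constraint.
The atom(s) x1, x4 violate the condition (nu = 0 but mu > 0). Therefore mu is NOT absolutely continuous w.r.t. nu.

no


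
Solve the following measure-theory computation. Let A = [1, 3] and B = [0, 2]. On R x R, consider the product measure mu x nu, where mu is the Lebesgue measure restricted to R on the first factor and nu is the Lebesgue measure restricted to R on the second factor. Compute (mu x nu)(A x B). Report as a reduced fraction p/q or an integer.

For a measurable rectangle A x B, the product measure satisfies
  (mu x nu)(A x B) = mu(A) * nu(B).
  mu(A) = 2.
  nu(B) = 2.
  (mu x nu)(A x B) = 2 * 2 = 4.

4


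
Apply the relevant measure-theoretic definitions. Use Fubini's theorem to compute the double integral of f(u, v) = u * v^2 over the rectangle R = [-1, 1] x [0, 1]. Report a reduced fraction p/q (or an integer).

f(u, v) is a tensor product of a function of u and a function of v, and both factors are bounded continuous (hence Lebesgue integrable) on the rectangle, so Fubini's theorem applies:
  integral_R f d(m x m) = (integral_a1^b1 u du) * (integral_a2^b2 v^2 dv).
Inner integral in u: integral_{-1}^{1} u du = (1^2 - (-1)^2)/2
  = 0.
Inner integral in v: integral_{0}^{1} v^2 dv = (1^3 - 0^3)/3
  = 1/3.
Product: (0) * (1/3) = 0.

0


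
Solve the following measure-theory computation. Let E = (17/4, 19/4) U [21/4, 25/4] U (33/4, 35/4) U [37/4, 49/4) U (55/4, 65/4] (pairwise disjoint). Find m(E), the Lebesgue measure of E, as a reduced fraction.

For pairwise disjoint intervals, m(union_i I_i) = sum_i m(I_i),
and m is invariant under swapping open/closed endpoints (single points have measure 0).
So m(E) = sum_i (b_i - a_i).
  I_1 has length 19/4 - 17/4 = 1/2.
  I_2 has length 25/4 - 21/4 = 1.
  I_3 has length 35/4 - 33/4 = 1/2.
  I_4 has length 49/4 - 37/4 = 3.
  I_5 has length 65/4 - 55/4 = 5/2.
Summing:
  m(E) = 1/2 + 1 + 1/2 + 3 + 5/2 = 15/2.

15/2


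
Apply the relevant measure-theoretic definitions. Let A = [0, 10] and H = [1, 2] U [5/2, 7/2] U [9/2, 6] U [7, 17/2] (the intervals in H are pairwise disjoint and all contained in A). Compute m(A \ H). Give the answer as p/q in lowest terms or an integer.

The ambient interval has length m(A) = 10 - 0 = 10.
Since the holes are disjoint and sit inside A, by finite additivity
  m(H) = sum_i (b_i - a_i), and m(A \ H) = m(A) - m(H).
Computing the hole measures:
  m(H_1) = 2 - 1 = 1.
  m(H_2) = 7/2 - 5/2 = 1.
  m(H_3) = 6 - 9/2 = 3/2.
  m(H_4) = 17/2 - 7 = 3/2.
Summed: m(H) = 1 + 1 + 3/2 + 3/2 = 5.
So m(A \ H) = 10 - 5 = 5.

5


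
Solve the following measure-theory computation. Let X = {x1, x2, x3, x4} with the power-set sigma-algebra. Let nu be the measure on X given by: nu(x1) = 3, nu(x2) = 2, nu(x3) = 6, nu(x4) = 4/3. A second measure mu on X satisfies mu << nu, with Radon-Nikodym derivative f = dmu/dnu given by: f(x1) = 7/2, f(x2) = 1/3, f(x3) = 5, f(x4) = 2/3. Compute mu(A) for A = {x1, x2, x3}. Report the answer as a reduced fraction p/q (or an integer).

By the defining property of the Radon-Nikodym derivative, for every measurable set A,
  mu(A) = integral_A f dnu.
Since nu is a discrete measure concentrated on the atoms of X, the integral over A reduces to the sum
  mu(A) = sum_{x in A} f(x) * nu({x}).
Computing each term:
  x1: f(x1) * nu(x1) = 7/2 * 3 = 21/2.
  x2: f(x2) * nu(x2) = 1/3 * 2 = 2/3.
  x3: f(x3) * nu(x3) = 5 * 6 = 30.
Summing: mu(A) = 21/2 + 2/3 + 30 = 247/6.

247/6


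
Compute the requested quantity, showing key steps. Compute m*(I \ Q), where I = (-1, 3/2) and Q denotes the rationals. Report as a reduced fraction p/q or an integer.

The interval I = (-1, 3/2) has m(I) = 3/2 - (-1) = 5/2 (endpoints are measure-zero, so open/closed/half-open agree). Write I = (I cap Q) u (I \ Q). The rationals in I are countable, so m*(I cap Q) = 0 (cover each rational by intervals whose total length is arbitrarily small). By countable subadditivity m*(I) <= m*(I cap Q) + m*(I \ Q), hence m*(I \ Q) >= m(I) = 5/2. The reverse inequality m*(I \ Q) <= m*(I) = 5/2 is trivial since (I \ Q) is a subset of I. Therefore m*(I \ Q) = 5/2.

5/2


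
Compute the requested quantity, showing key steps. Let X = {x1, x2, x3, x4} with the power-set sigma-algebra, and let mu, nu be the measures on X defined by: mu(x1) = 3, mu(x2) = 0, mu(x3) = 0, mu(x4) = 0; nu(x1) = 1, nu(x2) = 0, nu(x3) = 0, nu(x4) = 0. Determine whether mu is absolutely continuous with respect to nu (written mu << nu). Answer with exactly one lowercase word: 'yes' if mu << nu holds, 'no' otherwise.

mu << nu means: every nu-null measurable set is also mu-null; equivalently, for every atom x, if nu({x}) = 0 then mu({x}) = 0.
Checking each atom:
  x1: nu = 1 > 0 -> no constraint.
  x2: nu = 0, mu = 0 -> consistent with mu << nu.
  x3: nu = 0, mu = 0 -> consistent with mu << nu.
  x4: nu = 0, mu = 0 -> consistent with mu << nu.
No atom violates the condition. Therefore mu << nu.

yes


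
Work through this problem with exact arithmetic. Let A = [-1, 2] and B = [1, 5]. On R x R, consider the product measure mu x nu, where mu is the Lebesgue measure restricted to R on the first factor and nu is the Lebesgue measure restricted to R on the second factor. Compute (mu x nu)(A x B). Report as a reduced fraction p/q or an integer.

For a measurable rectangle A x B, the product measure satisfies
  (mu x nu)(A x B) = mu(A) * nu(B).
  mu(A) = 3.
  nu(B) = 4.
  (mu x nu)(A x B) = 3 * 4 = 12.

12


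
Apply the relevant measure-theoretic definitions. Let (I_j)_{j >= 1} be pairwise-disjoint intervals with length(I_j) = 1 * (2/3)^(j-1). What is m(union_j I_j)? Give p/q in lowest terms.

By countable additivity of the Lebesgue measure on pairwise disjoint measurable sets,
  m(union_{j >= 1} I_j) = sum_{j >= 1} m(I_j) = sum_{j >= 1} a * r^(j-1),
  with a = 1 and r = 2/3.
Since 0 < r = 2/3 < 1, the geometric series converges:
  sum_{j >= 1} a * r^(j-1) = a / (1 - r).
  = 1 / (1 - 2/3)
  = 1 / (1/3)
  = 3.

3


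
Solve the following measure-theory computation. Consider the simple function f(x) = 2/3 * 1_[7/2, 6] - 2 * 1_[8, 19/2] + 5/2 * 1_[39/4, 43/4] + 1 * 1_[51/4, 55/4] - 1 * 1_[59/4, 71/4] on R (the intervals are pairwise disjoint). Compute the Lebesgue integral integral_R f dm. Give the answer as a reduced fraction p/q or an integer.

For a simple function f = sum_i c_i * 1_{A_i} with disjoint A_i,
  integral f dm = sum_i c_i * m(A_i).
Lengths of the A_i:
  m(A_1) = 6 - 7/2 = 5/2.
  m(A_2) = 19/2 - 8 = 3/2.
  m(A_3) = 43/4 - 39/4 = 1.
  m(A_4) = 55/4 - 51/4 = 1.
  m(A_5) = 71/4 - 59/4 = 3.
Contributions c_i * m(A_i):
  (2/3) * (5/2) = 5/3.
  (-2) * (3/2) = -3.
  (5/2) * (1) = 5/2.
  (1) * (1) = 1.
  (-1) * (3) = -3.
Total: 5/3 - 3 + 5/2 + 1 - 3 = -5/6.

-5/6


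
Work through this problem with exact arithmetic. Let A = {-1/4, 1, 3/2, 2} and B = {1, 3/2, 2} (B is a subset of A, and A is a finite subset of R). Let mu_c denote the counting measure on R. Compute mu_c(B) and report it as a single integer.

Counting measure assigns mu_c(E) = |E| (number of elements) when E is finite.
B has 3 element(s), so mu_c(B) = 3.

3


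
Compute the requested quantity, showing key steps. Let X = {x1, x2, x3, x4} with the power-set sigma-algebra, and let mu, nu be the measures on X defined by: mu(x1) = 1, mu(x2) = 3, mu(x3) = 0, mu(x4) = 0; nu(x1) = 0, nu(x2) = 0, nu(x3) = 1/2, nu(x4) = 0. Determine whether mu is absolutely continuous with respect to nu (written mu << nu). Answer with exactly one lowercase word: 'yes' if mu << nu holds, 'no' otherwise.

mu << nu means: every nu-null measurable set is also mu-null; equivalently, for every atom x, if nu({x}) = 0 then mu({x}) = 0.
Checking each atom:
  x1: nu = 0, mu = 1 > 0 -> violates mu << nu.
  x2: nu = 0, mu = 3 > 0 -> violates mu << nu.
  x3: nu = 1/2 > 0 -> no constraint.
  x4: nu = 0, mu = 0 -> consistent with mu << nu.
The atom(s) x1, x2 violate the condition (nu = 0 but mu > 0). Therefore mu is NOT absolutely continuous w.r.t. nu.

no


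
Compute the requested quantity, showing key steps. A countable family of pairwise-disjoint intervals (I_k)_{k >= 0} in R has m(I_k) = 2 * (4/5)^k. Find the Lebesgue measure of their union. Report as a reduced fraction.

By countable additivity of the Lebesgue measure on pairwise disjoint measurable sets,
  m(union_{k >= 0} I_k) = sum_{k >= 0} m(I_k) = sum_{k >= 0} a * r^k,
  with a = 2 and r = 4/5.
Since 0 < r = 4/5 < 1, the geometric series converges:
  sum_{k >= 0} a * r^k = a / (1 - r).
  = 2 / (1 - 4/5)
  = 2 / (1/5)
  = 10.

10


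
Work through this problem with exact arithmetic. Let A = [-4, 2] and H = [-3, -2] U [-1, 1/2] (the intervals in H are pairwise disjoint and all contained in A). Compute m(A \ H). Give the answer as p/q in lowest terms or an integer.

The ambient interval has length m(A) = 2 - (-4) = 6.
Since the holes are disjoint and sit inside A, by finite additivity
  m(H) = sum_i (b_i - a_i), and m(A \ H) = m(A) - m(H).
Computing the hole measures:
  m(H_1) = -2 - (-3) = 1.
  m(H_2) = 1/2 - (-1) = 3/2.
Summed: m(H) = 1 + 3/2 = 5/2.
So m(A \ H) = 6 - 5/2 = 7/2.

7/2


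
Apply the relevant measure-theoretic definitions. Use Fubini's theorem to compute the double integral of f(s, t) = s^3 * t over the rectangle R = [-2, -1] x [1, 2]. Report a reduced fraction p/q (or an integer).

f(s, t) is a tensor product of a function of s and a function of t, and both factors are bounded continuous (hence Lebesgue integrable) on the rectangle, so Fubini's theorem applies:
  integral_R f d(m x m) = (integral_a1^b1 s^3 ds) * (integral_a2^b2 t dt).
Inner integral in s: integral_{-2}^{-1} s^3 ds = ((-1)^4 - (-2)^4)/4
  = -15/4.
Inner integral in t: integral_{1}^{2} t dt = (2^2 - 1^2)/2
  = 3/2.
Product: (-15/4) * (3/2) = -45/8.

-45/8


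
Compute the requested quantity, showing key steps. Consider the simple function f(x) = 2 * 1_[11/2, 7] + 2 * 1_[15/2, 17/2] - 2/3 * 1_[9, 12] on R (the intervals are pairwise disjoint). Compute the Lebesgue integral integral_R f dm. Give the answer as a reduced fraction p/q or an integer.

For a simple function f = sum_i c_i * 1_{A_i} with disjoint A_i,
  integral f dm = sum_i c_i * m(A_i).
Lengths of the A_i:
  m(A_1) = 7 - 11/2 = 3/2.
  m(A_2) = 17/2 - 15/2 = 1.
  m(A_3) = 12 - 9 = 3.
Contributions c_i * m(A_i):
  (2) * (3/2) = 3.
  (2) * (1) = 2.
  (-2/3) * (3) = -2.
Total: 3 + 2 - 2 = 3.

3


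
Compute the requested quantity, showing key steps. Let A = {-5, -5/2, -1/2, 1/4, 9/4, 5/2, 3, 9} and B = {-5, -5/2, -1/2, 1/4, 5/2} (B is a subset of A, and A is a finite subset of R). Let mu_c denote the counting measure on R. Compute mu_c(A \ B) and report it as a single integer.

Counting measure assigns mu_c(E) = |E| (number of elements) when E is finite. For B subset A, A \ B is the set of elements of A not in B, so |A \ B| = |A| - |B|.
|A| = 8, |B| = 5, so mu_c(A \ B) = 8 - 5 = 3.

3


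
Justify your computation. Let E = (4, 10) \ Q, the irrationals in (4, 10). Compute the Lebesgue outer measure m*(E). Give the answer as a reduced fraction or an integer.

The interval I = (4, 10) has m(I) = 10 - 4 = 6 (endpoints are measure-zero, so open/closed/half-open agree). Write I = (I cap Q) u (I \ Q). The rationals in I are countable, so m*(I cap Q) = 0 (cover each rational by intervals whose total length is arbitrarily small). By countable subadditivity m*(I) <= m*(I cap Q) + m*(I \ Q), hence m*(I \ Q) >= m(I) = 6. The reverse inequality m*(I \ Q) <= m*(I) = 6 is trivial since (I \ Q) is a subset of I. Therefore m*(I \ Q) = 6.

6


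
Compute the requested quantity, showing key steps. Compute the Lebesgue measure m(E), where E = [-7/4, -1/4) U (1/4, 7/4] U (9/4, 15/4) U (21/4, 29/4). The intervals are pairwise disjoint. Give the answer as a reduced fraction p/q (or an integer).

For pairwise disjoint intervals, m(union_i I_i) = sum_i m(I_i),
and m is invariant under swapping open/closed endpoints (single points have measure 0).
So m(E) = sum_i (b_i - a_i).
  I_1 has length -1/4 - (-7/4) = 3/2.
  I_2 has length 7/4 - 1/4 = 3/2.
  I_3 has length 15/4 - 9/4 = 3/2.
  I_4 has length 29/4 - 21/4 = 2.
Summing:
  m(E) = 3/2 + 3/2 + 3/2 + 2 = 13/2.

13/2


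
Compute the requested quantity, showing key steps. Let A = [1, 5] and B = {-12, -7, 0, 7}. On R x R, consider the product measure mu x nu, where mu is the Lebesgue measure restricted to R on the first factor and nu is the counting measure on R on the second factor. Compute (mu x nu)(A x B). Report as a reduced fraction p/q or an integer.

For a measurable rectangle A x B, the product measure satisfies
  (mu x nu)(A x B) = mu(A) * nu(B).
  mu(A) = 4.
  nu(B) = 4.
  (mu x nu)(A x B) = 4 * 4 = 16.

16


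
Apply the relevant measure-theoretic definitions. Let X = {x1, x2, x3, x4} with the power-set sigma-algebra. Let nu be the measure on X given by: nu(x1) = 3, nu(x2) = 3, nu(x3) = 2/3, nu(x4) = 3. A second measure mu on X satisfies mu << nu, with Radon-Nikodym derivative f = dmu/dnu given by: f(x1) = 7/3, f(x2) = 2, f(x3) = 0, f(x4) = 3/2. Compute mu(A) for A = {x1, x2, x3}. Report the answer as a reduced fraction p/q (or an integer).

By the defining property of the Radon-Nikodym derivative, for every measurable set A,
  mu(A) = integral_A f dnu.
Since nu is a discrete measure concentrated on the atoms of X, the integral over A reduces to the sum
  mu(A) = sum_{x in A} f(x) * nu({x}).
Computing each term:
  x1: f(x1) * nu(x1) = 7/3 * 3 = 7.
  x2: f(x2) * nu(x2) = 2 * 3 = 6.
  x3: f(x3) * nu(x3) = 0 * 2/3 = 0.
Summing: mu(A) = 7 + 6 + 0 = 13.

13


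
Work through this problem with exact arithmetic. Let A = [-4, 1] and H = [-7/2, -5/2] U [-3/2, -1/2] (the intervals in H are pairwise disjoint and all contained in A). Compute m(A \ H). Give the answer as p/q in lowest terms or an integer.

The ambient interval has length m(A) = 1 - (-4) = 5.
Since the holes are disjoint and sit inside A, by finite additivity
  m(H) = sum_i (b_i - a_i), and m(A \ H) = m(A) - m(H).
Computing the hole measures:
  m(H_1) = -5/2 - (-7/2) = 1.
  m(H_2) = -1/2 - (-3/2) = 1.
Summed: m(H) = 1 + 1 = 2.
So m(A \ H) = 5 - 2 = 3.

3


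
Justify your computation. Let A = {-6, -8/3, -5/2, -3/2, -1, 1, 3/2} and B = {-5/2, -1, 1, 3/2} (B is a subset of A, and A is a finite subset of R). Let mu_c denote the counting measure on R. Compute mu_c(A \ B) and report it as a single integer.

Counting measure assigns mu_c(E) = |E| (number of elements) when E is finite. For B subset A, A \ B is the set of elements of A not in B, so |A \ B| = |A| - |B|.
|A| = 7, |B| = 4, so mu_c(A \ B) = 7 - 4 = 3.

3


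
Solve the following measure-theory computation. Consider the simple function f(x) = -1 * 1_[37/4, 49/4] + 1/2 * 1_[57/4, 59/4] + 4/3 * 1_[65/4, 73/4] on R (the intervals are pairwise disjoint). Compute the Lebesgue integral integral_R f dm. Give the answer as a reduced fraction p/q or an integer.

For a simple function f = sum_i c_i * 1_{A_i} with disjoint A_i,
  integral f dm = sum_i c_i * m(A_i).
Lengths of the A_i:
  m(A_1) = 49/4 - 37/4 = 3.
  m(A_2) = 59/4 - 57/4 = 1/2.
  m(A_3) = 73/4 - 65/4 = 2.
Contributions c_i * m(A_i):
  (-1) * (3) = -3.
  (1/2) * (1/2) = 1/4.
  (4/3) * (2) = 8/3.
Total: -3 + 1/4 + 8/3 = -1/12.

-1/12


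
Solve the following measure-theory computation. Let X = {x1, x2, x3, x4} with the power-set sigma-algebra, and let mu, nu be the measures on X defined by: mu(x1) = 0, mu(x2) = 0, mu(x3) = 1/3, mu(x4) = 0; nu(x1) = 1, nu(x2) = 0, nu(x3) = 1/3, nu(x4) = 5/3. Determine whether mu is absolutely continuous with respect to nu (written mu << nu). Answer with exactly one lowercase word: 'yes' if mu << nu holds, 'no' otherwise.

mu << nu means: every nu-null measurable set is also mu-null; equivalently, for every atom x, if nu({x}) = 0 then mu({x}) = 0.
Checking each atom:
  x1: nu = 1 > 0 -> no constraint.
  x2: nu = 0, mu = 0 -> consistent with mu << nu.
  x3: nu = 1/3 > 0 -> no constraint.
  x4: nu = 5/3 > 0 -> no constraint.
No atom violates the condition. Therefore mu << nu.

yes


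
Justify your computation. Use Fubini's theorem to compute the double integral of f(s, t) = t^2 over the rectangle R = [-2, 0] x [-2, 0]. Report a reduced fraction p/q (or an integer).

f(s, t) is a tensor product of a function of s and a function of t, and both factors are bounded continuous (hence Lebesgue integrable) on the rectangle, so Fubini's theorem applies:
  integral_R f d(m x m) = (integral_a1^b1 1 ds) * (integral_a2^b2 t^2 dt).
Inner integral in s: integral_{-2}^{0} 1 ds = (0^1 - (-2)^1)/1
  = 2.
Inner integral in t: integral_{-2}^{0} t^2 dt = (0^3 - (-2)^3)/3
  = 8/3.
Product: (2) * (8/3) = 16/3.

16/3


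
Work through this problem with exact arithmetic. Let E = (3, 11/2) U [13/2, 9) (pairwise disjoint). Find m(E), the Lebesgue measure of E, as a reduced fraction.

For pairwise disjoint intervals, m(union_i I_i) = sum_i m(I_i),
and m is invariant under swapping open/closed endpoints (single points have measure 0).
So m(E) = sum_i (b_i - a_i).
  I_1 has length 11/2 - 3 = 5/2.
  I_2 has length 9 - 13/2 = 5/2.
Summing:
  m(E) = 5/2 + 5/2 = 5.

5


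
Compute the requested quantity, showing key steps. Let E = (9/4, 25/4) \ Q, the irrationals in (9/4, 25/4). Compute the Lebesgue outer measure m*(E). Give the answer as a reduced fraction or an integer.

The interval I = (9/4, 25/4) has m(I) = 25/4 - 9/4 = 4 (endpoints are measure-zero, so open/closed/half-open agree). Write I = (I cap Q) u (I \ Q). The rationals in I are countable, so m*(I cap Q) = 0 (cover each rational by intervals whose total length is arbitrarily small). By countable subadditivity m*(I) <= m*(I cap Q) + m*(I \ Q), hence m*(I \ Q) >= m(I) = 4. The reverse inequality m*(I \ Q) <= m*(I) = 4 is trivial since (I \ Q) is a subset of I. Therefore m*(I \ Q) = 4.

4


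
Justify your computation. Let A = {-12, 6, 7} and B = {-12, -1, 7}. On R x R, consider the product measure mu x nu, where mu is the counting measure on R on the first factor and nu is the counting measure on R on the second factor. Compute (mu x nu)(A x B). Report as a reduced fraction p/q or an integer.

For a measurable rectangle A x B, the product measure satisfies
  (mu x nu)(A x B) = mu(A) * nu(B).
  mu(A) = 3.
  nu(B) = 3.
  (mu x nu)(A x B) = 3 * 3 = 9.

9
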